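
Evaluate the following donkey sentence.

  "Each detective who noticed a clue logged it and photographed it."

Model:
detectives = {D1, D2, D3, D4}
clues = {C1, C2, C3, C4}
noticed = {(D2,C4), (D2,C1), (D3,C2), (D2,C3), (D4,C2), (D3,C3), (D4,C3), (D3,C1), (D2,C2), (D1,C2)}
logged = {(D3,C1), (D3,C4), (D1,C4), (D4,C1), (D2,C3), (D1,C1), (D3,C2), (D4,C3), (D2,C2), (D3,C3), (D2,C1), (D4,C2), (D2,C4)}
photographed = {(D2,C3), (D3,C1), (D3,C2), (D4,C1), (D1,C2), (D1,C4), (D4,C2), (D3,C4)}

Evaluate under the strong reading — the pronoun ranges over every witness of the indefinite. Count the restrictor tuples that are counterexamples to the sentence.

6

"it" takes "a clue" as antecedent — a donkey pronoun bound across the clause boundary.
Strong reading: for every (d,c) with noticed(d,c), logged(d,c) ∧ photographed(d,c).
Restrictor pairs: (D1,C2) ✗  (D2,C1) ✗  (D2,C2) ✗  (D2,C3) ✓  (D2,C4) ✗  (D3,C1) ✓  (D3,C2) ✓  (D3,C3) ✗  (D4,C2) ✓  (D4,C3) ✗
Counterexamples (restrictor pairs failing the scope): 6.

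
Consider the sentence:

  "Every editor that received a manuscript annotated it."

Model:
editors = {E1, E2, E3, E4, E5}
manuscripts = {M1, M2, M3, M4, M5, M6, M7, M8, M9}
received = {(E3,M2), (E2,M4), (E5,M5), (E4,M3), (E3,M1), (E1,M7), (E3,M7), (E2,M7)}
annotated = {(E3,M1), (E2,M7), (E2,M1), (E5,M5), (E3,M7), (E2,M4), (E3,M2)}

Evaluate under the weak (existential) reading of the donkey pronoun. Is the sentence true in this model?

"it" takes "a manuscript" as antecedent — a donkey pronoun bound across the clause boundary.
Weak reading: every editor e with some received-manuscript has at least one received-manuscript m such that annotated(e,m).
Per editor: E1:✗  E2:✓  E3:✓  E4:✗  E5:✓
E1 has no witness among its received-manuscripts.

False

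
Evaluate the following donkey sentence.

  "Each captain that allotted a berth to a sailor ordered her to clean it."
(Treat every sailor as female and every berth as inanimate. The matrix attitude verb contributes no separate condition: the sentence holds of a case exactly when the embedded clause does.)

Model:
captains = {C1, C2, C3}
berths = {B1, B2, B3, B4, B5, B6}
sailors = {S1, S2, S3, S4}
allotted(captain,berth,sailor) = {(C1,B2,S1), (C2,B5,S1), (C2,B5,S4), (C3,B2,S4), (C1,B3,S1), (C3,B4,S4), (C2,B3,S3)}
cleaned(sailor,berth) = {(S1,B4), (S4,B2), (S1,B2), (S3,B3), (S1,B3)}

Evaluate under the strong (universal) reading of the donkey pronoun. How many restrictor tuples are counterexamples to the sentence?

"her" takes "a sailor" as antecedent and "it" takes "a berth"; both are donkey pronouns co-varying with the restrictor.
Strong reading: for every (c,b,s) with allotted(c,b,s), cleaned(s,b).
Restrictor triples: (C1,B2,S1)→cleaned(S1,B2) ✓  (C1,B3,S1)→cleaned(S1,B3) ✓  (C2,B3,S3)→cleaned(S3,B3) ✓  (C2,B5,S1)→cleaned(S1,B5) ✗  (C2,B5,S4)→cleaned(S4,B5) ✗  (C3,B2,S4)→cleaned(S4,B2) ✓  (C3,B4,S4)→cleaned(S4,B4) ✗
Counterexamples (restrictor triples failing the scope): 3.

3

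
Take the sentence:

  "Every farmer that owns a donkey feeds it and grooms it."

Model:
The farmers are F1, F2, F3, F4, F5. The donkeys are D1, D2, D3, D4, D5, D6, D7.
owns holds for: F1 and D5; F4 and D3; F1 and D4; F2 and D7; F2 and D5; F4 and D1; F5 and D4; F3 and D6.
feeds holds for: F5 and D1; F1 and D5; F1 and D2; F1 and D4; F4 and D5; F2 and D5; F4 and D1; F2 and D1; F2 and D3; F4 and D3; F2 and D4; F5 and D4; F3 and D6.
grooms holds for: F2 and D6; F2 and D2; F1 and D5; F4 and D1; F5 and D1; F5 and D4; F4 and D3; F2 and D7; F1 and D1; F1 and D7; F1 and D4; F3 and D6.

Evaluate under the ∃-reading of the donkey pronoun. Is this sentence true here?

"it" takes "a donkey" as antecedent — a donkey pronoun bound across the clause boundary.
Weak reading: every farmer f with some owns-donkey has at least one owns-donkey d such that feeds(f,d) ∧ grooms(f,d).
Per farmer: F1:✓  F2:✗  F3:✓  F4:✓  F5:✓
F2 has no witness among its owns-donkeys.

False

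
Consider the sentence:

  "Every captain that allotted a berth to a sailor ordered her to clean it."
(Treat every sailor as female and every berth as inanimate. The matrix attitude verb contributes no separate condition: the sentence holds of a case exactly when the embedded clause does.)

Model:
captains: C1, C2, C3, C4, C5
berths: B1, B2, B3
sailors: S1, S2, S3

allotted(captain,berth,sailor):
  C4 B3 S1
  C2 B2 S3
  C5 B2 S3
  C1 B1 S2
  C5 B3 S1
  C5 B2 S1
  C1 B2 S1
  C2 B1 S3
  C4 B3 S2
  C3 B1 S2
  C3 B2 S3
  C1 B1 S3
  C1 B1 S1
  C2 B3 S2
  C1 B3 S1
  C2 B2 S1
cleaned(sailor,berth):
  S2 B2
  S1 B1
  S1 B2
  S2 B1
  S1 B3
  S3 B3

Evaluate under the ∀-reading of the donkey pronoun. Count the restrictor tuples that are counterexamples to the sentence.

7

"her" takes "a sailor" as antecedent and "it" takes "a berth"; both are donkey pronouns co-varying with the restrictor.
Strong reading: for every (c,b,s) with allotted(c,b,s), cleaned(s,b).
Restrictor triples: (C1,B1,S1)→cleaned(S1,B1) ✓  (C1,B1,S2)→cleaned(S2,B1) ✓  (C1,B1,S3)→cleaned(S3,B1) ✗  (C1,B2,S1)→cleaned(S1,B2) ✓  (C1,B3,S1)→cleaned(S1,B3) ✓  (C2,B1,S3)→cleaned(S3,B1) ✗  (C2,B2,S1)→cleaned(S1,B2) ✓  (C2,B2,S3)→cleaned(S3,B2) ✗  (C2,B3,S2)→cleaned(S2,B3) ✗  (C3,B1,S2)→cleaned(S2,B1) ✓  (C3,B2,S3)→cleaned(S3,B2) ✗  (C4,B3,S1)→cleaned(S1,B3) ✓  (C4,B3,S2)→cleaned(S2,B3) ✗  (C5,B2,S1)→cleaned(S1,B2) ✓  (C5,B2,S3)→cleaned(S3,B2) ✗  (C5,B3,S1)→cleaned(S1,B3) ✓
Counterexamples (restrictor triples failing the scope): 7.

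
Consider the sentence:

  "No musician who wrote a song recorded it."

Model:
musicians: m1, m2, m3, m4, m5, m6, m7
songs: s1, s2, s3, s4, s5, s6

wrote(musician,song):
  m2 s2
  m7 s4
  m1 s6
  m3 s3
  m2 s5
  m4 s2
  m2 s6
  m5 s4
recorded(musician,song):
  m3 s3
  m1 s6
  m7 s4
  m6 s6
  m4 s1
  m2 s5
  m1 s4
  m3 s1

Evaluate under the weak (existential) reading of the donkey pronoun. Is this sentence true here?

"it" takes "a song" as antecedent — a donkey pronoun bound across the clause boundary.
Truth condition: for no (m,s) with wrote(m,s) does recorded(m,s) hold.
Restrictor pairs — does the scope hold? (m1,s6):holds  (m2,s2):fails  (m2,s5):holds  (m2,s6):fails  (m3,s3):holds  (m4,s2):fails  (m5,s4):fails  (m7,s4):holds
Scope holds for 4 pair(s), so the sentence is false.

False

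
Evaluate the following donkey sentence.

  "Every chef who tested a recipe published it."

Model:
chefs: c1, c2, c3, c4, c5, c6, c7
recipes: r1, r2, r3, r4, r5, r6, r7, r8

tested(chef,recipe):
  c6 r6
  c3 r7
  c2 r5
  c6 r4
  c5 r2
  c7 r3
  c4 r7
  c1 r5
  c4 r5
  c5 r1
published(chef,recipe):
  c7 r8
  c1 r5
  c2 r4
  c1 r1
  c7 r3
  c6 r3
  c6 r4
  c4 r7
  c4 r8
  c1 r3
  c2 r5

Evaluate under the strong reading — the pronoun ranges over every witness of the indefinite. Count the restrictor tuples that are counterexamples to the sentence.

"it" takes "a recipe" as antecedent — a donkey pronoun bound across the clause boundary.
Strong reading: for every (c,r) with tested(c,r), published(c,r).
Restrictor pairs: (c1,r5) ✓  (c2,r5) ✓  (c3,r7) ✗  (c4,r5) ✗  (c4,r7) ✓  (c5,r1) ✗  (c5,r2) ✗  (c6,r4) ✓  (c6,r6) ✗  (c7,r3) ✓
Counterexamples (restrictor pairs failing the scope): 5.

5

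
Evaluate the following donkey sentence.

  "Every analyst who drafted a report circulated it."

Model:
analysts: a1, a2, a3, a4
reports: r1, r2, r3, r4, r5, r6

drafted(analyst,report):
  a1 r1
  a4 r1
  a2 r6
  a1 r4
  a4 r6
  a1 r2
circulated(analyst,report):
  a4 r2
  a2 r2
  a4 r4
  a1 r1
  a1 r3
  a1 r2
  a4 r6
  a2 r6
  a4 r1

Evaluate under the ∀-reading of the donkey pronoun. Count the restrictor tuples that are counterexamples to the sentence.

1

"it" takes "a report" as antecedent — a donkey pronoun bound across the clause boundary.
Strong reading: for every (a,r) with drafted(a,r), circulated(a,r).
Restrictor pairs: (a1,r1) ✓  (a1,r2) ✓  (a1,r4) ✗  (a2,r6) ✓  (a4,r1) ✓  (a4,r6) ✓
Counterexamples (restrictor pairs failing the scope): 1.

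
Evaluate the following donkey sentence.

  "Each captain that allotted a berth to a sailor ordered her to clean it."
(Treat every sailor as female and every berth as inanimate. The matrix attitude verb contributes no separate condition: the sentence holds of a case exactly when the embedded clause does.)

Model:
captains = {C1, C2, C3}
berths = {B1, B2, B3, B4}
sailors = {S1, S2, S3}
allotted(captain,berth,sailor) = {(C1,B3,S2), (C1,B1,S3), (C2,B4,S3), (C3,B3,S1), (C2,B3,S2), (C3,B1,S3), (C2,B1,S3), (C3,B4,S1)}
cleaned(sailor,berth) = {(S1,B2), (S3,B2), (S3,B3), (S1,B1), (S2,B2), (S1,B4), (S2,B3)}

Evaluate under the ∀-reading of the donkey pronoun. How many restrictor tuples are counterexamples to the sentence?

"her" takes "a sailor" as antecedent and "it" takes "a berth"; both are donkey pronouns co-varying with the restrictor.
Strong reading: for every (c,b,s) with allotted(c,b,s), cleaned(s,b).
Restrictor triples: (C1,B1,S3)→cleaned(S3,B1) ✗  (C1,B3,S2)→cleaned(S2,B3) ✓  (C2,B1,S3)→cleaned(S3,B1) ✗  (C2,B3,S2)→cleaned(S2,B3) ✓  (C2,B4,S3)→cleaned(S3,B4) ✗  (C3,B1,S3)→cleaned(S3,B1) ✗  (C3,B3,S1)→cleaned(S1,B3) ✗  (C3,B4,S1)→cleaned(S1,B4) ✓
Counterexamples (restrictor triples failing the scope): 5.

5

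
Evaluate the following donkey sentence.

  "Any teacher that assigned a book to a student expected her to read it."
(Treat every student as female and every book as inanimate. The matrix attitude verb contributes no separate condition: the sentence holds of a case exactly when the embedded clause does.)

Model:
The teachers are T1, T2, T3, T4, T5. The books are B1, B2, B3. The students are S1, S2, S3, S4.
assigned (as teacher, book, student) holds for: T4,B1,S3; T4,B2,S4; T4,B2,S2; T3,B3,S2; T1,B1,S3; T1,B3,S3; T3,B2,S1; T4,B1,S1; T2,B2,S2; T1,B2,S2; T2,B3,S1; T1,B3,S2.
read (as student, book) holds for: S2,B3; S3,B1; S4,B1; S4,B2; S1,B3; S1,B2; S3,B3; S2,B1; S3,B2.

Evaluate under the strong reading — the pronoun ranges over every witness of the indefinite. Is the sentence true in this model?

"her" takes "a student" as antecedent and "it" takes "a book"; both are donkey pronouns co-varying with the restrictor.
Strong reading: for every (t,b,s) with assigned(t,b,s), read(s,b).
Restrictor triples: (T1,B1,S3)→read(S3,B1) ✓  (T1,B2,S2)→read(S2,B2) ✗  (T1,B3,S2)→read(S2,B3) ✓  (T1,B3,S3)→read(S3,B3) ✓  (T2,B2,S2)→read(S2,B2) ✗  (T2,B3,S1)→read(S1,B3) ✓  (T3,B2,S1)→read(S1,B2) ✓  (T3,B3,S2)→read(S2,B3) ✓  (T4,B1,S1)→read(S1,B1) ✗  (T4,B1,S3)→read(S3,B1) ✓  (T4,B2,S2)→read(S2,B2) ✗  (T4,B2,S4)→read(S4,B2) ✓
Counterexample: (T1,B2,S2) — read(S2,B2) does not hold.

False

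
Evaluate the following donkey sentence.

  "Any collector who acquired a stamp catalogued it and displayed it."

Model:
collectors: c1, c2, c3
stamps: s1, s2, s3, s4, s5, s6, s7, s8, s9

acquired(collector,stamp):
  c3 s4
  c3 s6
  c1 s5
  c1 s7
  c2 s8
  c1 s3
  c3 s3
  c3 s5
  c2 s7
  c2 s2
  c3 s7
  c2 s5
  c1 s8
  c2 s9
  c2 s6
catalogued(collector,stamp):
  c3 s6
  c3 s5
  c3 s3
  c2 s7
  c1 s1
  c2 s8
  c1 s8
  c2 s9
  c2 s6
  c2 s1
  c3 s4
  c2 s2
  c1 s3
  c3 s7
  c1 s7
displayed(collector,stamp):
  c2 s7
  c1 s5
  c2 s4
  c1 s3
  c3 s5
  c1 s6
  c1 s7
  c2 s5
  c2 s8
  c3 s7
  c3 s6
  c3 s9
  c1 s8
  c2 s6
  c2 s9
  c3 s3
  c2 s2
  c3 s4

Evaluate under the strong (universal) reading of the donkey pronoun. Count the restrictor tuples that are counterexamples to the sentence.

2

"it" takes "a stamp" as antecedent — a donkey pronoun bound across the clause boundary.
Strong reading: for every (c,s) with acquired(c,s), catalogued(c,s) ∧ displayed(c,s).
Restrictor pairs: (c1,s3) ✓  (c1,s5) ✗  (c1,s7) ✓  (c1,s8) ✓  (c2,s2) ✓  (c2,s5) ✗  (c2,s6) ✓  (c2,s7) ✓  (c2,s8) ✓  (c2,s9) ✓  (c3,s3) ✓  (c3,s4) ✓  (c3,s5) ✓  (c3,s6) ✓  (c3,s7) ✓
Counterexamples (restrictor pairs failing the scope): 2.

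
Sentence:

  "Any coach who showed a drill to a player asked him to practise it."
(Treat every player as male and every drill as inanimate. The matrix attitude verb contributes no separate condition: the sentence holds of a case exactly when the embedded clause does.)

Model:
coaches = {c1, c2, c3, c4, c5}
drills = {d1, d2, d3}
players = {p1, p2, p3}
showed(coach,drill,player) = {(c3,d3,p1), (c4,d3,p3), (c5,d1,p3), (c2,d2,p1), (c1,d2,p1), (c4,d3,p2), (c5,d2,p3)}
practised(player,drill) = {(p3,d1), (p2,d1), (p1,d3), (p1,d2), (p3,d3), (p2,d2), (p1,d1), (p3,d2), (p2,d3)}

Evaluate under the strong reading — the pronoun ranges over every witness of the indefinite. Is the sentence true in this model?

"him" takes "a player" as antecedent and "it" takes "a drill"; both are donkey pronouns co-varying with the restrictor.
Strong reading: for every (c,d,p) with showed(c,d,p), practised(p,d).
Restrictor triples: (c1,d2,p1)→practised(p1,d2) ✓  (c2,d2,p1)→practised(p1,d2) ✓  (c3,d3,p1)→practised(p1,d3) ✓  (c4,d3,p2)→practised(p2,d3) ✓  (c4,d3,p3)→practised(p3,d3) ✓  (c5,d1,p3)→practised(p3,d1) ✓  (c5,d2,p3)→practised(p3,d2) ✓
Every restrictor triple satisfies the scope.

True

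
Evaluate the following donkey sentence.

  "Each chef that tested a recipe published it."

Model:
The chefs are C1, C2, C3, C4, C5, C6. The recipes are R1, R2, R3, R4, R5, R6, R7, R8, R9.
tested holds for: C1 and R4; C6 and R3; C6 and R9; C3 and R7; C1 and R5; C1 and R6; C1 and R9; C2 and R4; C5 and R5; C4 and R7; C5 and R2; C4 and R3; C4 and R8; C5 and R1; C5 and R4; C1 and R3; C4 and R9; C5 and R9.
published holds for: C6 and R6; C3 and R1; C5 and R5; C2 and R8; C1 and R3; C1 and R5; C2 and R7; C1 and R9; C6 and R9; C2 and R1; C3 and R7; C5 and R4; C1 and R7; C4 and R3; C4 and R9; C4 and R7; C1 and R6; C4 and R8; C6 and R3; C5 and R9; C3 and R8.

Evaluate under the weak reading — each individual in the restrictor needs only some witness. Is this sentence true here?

False

"it" takes "a recipe" as antecedent — a donkey pronoun bound across the clause boundary.
Weak reading: every chef c with some tested-recipe has at least one tested-recipe r such that published(c,r).
Per chef: C1:✓  C2:✗  C3:✓  C4:✓  C5:✓  C6:✓
C2 has no witness among its tested-recipes.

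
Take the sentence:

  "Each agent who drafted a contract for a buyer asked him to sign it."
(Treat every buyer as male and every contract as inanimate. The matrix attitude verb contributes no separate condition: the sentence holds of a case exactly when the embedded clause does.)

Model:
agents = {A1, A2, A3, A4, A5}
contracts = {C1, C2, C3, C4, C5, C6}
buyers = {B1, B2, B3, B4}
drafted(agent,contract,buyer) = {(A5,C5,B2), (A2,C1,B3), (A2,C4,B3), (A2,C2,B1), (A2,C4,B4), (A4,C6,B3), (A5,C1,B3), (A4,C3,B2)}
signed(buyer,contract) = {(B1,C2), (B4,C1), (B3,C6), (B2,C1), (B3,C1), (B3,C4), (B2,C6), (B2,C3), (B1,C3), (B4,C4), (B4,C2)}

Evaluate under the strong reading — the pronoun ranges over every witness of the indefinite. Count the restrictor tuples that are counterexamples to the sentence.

1

"him" takes "a buyer" as antecedent and "it" takes "a contract"; both are donkey pronouns co-varying with the restrictor.
Strong reading: for every (a,c,b) with drafted(a,c,b), signed(b,c).
Restrictor triples: (A2,C1,B3)→signed(B3,C1) ✓  (A2,C2,B1)→signed(B1,C2) ✓  (A2,C4,B3)→signed(B3,C4) ✓  (A2,C4,B4)→signed(B4,C4) ✓  (A4,C3,B2)→signed(B2,C3) ✓  (A4,C6,B3)→signed(B3,C6) ✓  (A5,C1,B3)→signed(B3,C1) ✓  (A5,C5,B2)→signed(B2,C5) ✗
Counterexamples (restrictor triples failing the scope): 1.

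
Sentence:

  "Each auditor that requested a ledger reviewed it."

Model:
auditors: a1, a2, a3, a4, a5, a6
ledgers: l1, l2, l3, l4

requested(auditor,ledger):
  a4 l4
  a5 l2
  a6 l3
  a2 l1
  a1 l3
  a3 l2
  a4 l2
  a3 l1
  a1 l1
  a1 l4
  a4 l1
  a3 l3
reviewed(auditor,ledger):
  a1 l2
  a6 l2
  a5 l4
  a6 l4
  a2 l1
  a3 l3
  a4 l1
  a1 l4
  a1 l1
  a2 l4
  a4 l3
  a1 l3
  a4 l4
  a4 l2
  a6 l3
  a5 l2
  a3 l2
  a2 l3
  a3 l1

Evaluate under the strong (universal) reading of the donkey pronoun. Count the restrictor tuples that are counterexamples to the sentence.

0

"it" takes "a ledger" as antecedent — a donkey pronoun bound across the clause boundary.
Strong reading: for every (a,l) with requested(a,l), reviewed(a,l).
Restrictor pairs: (a1,l1) ✓  (a1,l3) ✓  (a1,l4) ✓  (a2,l1) ✓  (a3,l1) ✓  (a3,l2) ✓  (a3,l3) ✓  (a4,l1) ✓  (a4,l2) ✓  (a4,l4) ✓  (a5,l2) ✓  (a6,l3) ✓
Counterexamples (restrictor pairs failing the scope): 0.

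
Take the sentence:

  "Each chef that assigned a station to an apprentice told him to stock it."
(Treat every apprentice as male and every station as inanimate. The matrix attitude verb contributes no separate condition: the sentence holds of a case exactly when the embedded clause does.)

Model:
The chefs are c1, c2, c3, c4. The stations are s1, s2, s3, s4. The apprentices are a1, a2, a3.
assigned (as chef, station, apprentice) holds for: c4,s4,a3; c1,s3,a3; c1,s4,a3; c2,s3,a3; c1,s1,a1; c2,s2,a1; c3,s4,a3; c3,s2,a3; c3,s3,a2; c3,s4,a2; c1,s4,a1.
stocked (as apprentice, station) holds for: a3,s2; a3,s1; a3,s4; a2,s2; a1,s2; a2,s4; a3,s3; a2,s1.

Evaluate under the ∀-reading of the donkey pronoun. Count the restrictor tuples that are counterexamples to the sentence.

"him" takes "an apprentice" as antecedent and "it" takes "a station"; both are donkey pronouns co-varying with the restrictor.
Strong reading: for every (c,s,a) with assigned(c,s,a), stocked(a,s).
Restrictor triples: (c1,s1,a1)→stocked(a1,s1) ✗  (c1,s3,a3)→stocked(a3,s3) ✓  (c1,s4,a1)→stocked(a1,s4) ✗  (c1,s4,a3)→stocked(a3,s4) ✓  (c2,s2,a1)→stocked(a1,s2) ✓  (c2,s3,a3)→stocked(a3,s3) ✓  (c3,s2,a3)→stocked(a3,s2) ✓  (c3,s3,a2)→stocked(a2,s3) ✗  (c3,s4,a2)→stocked(a2,s4) ✓  (c3,s4,a3)→stocked(a3,s4) ✓  (c4,s4,a3)→stocked(a3,s4) ✓
Counterexamples (restrictor triples failing the scope): 3.

3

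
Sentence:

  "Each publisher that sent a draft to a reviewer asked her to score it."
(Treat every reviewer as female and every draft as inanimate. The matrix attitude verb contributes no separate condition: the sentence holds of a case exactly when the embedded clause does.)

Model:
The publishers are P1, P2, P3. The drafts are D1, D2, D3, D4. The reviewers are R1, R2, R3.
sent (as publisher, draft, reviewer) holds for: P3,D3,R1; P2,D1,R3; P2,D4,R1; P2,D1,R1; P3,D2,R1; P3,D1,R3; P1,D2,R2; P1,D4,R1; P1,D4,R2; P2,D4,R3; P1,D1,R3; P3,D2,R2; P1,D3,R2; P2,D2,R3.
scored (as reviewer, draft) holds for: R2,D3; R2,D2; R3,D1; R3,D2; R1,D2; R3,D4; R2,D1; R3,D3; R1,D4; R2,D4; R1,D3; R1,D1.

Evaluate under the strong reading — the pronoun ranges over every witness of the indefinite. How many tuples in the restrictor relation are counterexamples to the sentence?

"her" takes "a reviewer" as antecedent and "it" takes "a draft"; both are donkey pronouns co-varying with the restrictor.
Strong reading: for every (p,d,r) with sent(p,d,r), scored(r,d).
Restrictor triples: (P1,D1,R3)→scored(R3,D1) ✓  (P1,D2,R2)→scored(R2,D2) ✓  (P1,D3,R2)→scored(R2,D3) ✓  (P1,D4,R1)→scored(R1,D4) ✓  (P1,D4,R2)→scored(R2,D4) ✓  (P2,D1,R1)→scored(R1,D1) ✓  (P2,D1,R3)→scored(R3,D1) ✓  (P2,D2,R3)→scored(R3,D2) ✓  (P2,D4,R1)→scored(R1,D4) ✓  (P2,D4,R3)→scored(R3,D4) ✓  (P3,D1,R3)→scored(R3,D1) ✓  (P3,D2,R1)→scored(R1,D2) ✓  (P3,D2,R2)→scored(R2,D2) ✓  (P3,D3,R1)→scored(R1,D3) ✓
Counterexamples (restrictor triples failing the scope): 0.

0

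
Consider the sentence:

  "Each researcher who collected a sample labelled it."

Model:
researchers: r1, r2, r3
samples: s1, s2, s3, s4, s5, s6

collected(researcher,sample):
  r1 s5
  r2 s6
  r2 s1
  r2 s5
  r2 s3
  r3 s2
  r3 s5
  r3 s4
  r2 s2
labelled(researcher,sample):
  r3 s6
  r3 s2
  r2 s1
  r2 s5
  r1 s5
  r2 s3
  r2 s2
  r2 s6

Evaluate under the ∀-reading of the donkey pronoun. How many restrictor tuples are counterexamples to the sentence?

2

"it" takes "a sample" as antecedent — a donkey pronoun bound across the clause boundary.
Strong reading: for every (r,s) with collected(r,s), labelled(r,s).
Restrictor pairs: (r1,s5) ✓  (r2,s1) ✓  (r2,s2) ✓  (r2,s3) ✓  (r2,s5) ✓  (r2,s6) ✓  (r3,s2) ✓  (r3,s4) ✗  (r3,s5) ✗
Counterexamples (restrictor pairs failing the scope): 2.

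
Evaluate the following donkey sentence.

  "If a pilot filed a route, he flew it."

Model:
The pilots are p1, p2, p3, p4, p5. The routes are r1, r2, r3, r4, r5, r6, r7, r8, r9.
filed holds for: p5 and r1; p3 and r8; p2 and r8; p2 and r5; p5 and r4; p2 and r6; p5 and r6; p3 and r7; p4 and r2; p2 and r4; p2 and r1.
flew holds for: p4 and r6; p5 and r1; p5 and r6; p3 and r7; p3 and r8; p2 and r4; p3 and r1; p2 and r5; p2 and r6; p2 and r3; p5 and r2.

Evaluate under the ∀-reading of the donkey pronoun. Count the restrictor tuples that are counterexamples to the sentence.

"it" takes "a route" as antecedent — a donkey pronoun bound across the clause boundary.
Strong reading: for every (p,r) with filed(p,r), flew(p,r).
Restrictor pairs: (p2,r1) ✗  (p2,r4) ✓  (p2,r5) ✓  (p2,r6) ✓  (p2,r8) ✗  (p3,r7) ✓  (p3,r8) ✓  (p4,r2) ✗  (p5,r1) ✓  (p5,r4) ✗  (p5,r6) ✓
Counterexamples (restrictor pairs failing the scope): 4.

4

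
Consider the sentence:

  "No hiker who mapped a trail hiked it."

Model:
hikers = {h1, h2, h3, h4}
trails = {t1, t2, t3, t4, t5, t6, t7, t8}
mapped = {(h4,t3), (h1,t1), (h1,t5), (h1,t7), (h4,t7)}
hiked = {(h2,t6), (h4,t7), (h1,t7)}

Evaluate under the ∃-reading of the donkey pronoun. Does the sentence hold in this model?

False

"it" takes "a trail" as antecedent — a donkey pronoun bound across the clause boundary.
Truth condition: for no (h,t) with mapped(h,t) does hiked(h,t) hold.
Restrictor pairs — does the scope hold? (h1,t1):fails  (h1,t5):fails  (h1,t7):holds  (h4,t3):fails  (h4,t7):holds
Scope holds for 2 pair(s), so the sentence is false.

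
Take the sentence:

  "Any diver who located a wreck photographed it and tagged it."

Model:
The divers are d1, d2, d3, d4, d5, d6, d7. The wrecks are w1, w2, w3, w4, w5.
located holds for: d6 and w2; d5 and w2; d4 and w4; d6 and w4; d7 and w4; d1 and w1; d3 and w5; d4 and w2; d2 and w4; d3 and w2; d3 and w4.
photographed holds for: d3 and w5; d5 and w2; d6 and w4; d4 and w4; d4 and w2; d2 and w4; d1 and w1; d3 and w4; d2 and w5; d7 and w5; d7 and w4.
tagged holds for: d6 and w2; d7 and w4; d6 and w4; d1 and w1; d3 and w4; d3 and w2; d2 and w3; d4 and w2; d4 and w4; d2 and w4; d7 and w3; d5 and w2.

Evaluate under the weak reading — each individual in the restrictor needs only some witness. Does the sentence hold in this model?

"it" takes "a wreck" as antecedent — a donkey pronoun bound across the clause boundary.
Weak reading: every diver d with some located-wreck has at least one located-wreck w such that photographed(d,w) ∧ tagged(d,w).
Per diver: d1:✓  d2:✓  d3:✓  d4:✓  d5:✓  d6:✓  d7:✓
Every diver in the restrictor has a witness.

True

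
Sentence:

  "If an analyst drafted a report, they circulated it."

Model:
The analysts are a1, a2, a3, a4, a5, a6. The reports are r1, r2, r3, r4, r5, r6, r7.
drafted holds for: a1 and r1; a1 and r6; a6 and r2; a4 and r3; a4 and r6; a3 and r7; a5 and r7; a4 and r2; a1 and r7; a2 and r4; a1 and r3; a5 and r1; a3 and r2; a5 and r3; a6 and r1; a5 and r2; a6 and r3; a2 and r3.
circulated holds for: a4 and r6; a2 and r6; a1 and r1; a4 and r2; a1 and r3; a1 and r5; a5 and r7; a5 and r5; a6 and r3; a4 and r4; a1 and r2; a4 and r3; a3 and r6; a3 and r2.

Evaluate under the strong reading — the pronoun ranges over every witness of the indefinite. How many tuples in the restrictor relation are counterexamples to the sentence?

10

"it" takes "a report" as antecedent — a donkey pronoun bound across the clause boundary.
Strong reading: for every (a,r) with drafted(a,r), circulated(a,r).
Restrictor pairs: (a1,r1) ✓  (a1,r3) ✓  (a1,r6) ✗  (a1,r7) ✗  (a2,r3) ✗  (a2,r4) ✗  (a3,r2) ✓  (a3,r7) ✗  (a4,r2) ✓  (a4,r3) ✓  (a4,r6) ✓  (a5,r1) ✗  (a5,r2) ✗  (a5,r3) ✗  (a5,r7) ✓  (a6,r1) ✗  (a6,r2) ✗  (a6,r3) ✓
Counterexamples (restrictor pairs failing the scope): 10.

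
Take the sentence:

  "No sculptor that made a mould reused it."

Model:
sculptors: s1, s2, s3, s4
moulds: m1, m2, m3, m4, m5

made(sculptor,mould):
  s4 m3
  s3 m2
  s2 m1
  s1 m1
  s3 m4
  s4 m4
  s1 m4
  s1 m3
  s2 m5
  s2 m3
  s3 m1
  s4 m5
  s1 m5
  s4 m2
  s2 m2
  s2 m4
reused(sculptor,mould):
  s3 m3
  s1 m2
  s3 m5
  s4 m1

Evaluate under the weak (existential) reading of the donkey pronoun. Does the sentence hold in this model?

"it" takes "a mould" as antecedent — a donkey pronoun bound across the clause boundary.
Truth condition: for no (s,m) with made(s,m) does reused(s,m) hold.
Restrictor pairs — does the scope hold? (s1,m1):fails  (s1,m3):fails  (s1,m4):fails  (s1,m5):fails  (s2,m1):fails  (s2,m2):fails  (s2,m3):fails  (s2,m4):fails  (s2,m5):fails  (s3,m1):fails  (s3,m2):fails  (s3,m4):fails  (s4,m2):fails  (s4,m3):fails  (s4,m4):fails  (s4,m5):fails
Scope holds for no restrictor pair, so the sentence is true.

True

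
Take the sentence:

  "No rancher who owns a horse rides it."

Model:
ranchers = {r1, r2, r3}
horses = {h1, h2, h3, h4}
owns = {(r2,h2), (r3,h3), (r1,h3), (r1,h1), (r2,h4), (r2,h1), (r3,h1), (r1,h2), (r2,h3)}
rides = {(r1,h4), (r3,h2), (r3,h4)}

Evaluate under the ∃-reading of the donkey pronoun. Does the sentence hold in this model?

"it" takes "a horse" as antecedent — a donkey pronoun bound across the clause boundary.
Truth condition: for no (r,h) with owns(r,h) does rides(r,h) hold.
Restrictor pairs — does the scope hold? (r1,h1):fails  (r1,h2):fails  (r1,h3):fails  (r2,h1):fails  (r2,h2):fails  (r2,h3):fails  (r2,h4):fails  (r3,h1):fails  (r3,h3):fails
Scope holds for no restrictor pair, so the sentence is true.

True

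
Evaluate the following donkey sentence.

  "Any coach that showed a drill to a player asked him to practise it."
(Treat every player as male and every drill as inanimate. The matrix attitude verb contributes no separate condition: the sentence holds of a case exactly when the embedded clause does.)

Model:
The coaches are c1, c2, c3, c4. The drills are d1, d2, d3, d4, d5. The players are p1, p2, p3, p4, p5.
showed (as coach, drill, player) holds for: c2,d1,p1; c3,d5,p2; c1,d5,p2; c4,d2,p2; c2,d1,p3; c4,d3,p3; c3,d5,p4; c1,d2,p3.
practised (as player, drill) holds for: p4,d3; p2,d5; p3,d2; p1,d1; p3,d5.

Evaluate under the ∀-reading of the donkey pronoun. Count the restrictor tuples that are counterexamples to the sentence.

4

"him" takes "a player" as antecedent and "it" takes "a drill"; both are donkey pronouns co-varying with the restrictor.
Strong reading: for every (c,d,p) with showed(c,d,p), practised(p,d).
Restrictor triples: (c1,d2,p3)→practised(p3,d2) ✓  (c1,d5,p2)→practised(p2,d5) ✓  (c2,d1,p1)→practised(p1,d1) ✓  (c2,d1,p3)→practised(p3,d1) ✗  (c3,d5,p2)→practised(p2,d5) ✓  (c3,d5,p4)→practised(p4,d5) ✗  (c4,d2,p2)→practised(p2,d2) ✗  (c4,d3,p3)→practised(p3,d3) ✗
Counterexamples (restrictor triples failing the scope): 4.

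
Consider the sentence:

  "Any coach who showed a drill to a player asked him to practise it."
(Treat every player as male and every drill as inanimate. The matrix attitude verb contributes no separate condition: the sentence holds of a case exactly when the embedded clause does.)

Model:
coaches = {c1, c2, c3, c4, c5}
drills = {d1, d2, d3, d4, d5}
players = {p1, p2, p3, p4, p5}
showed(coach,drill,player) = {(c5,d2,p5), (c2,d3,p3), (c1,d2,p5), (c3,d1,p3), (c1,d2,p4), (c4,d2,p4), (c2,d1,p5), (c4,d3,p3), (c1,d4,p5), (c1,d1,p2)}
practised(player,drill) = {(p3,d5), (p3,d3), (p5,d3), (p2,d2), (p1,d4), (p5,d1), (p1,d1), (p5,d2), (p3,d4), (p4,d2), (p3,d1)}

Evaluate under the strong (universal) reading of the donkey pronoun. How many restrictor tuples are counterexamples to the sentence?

"him" takes "a player" as antecedent and "it" takes "a drill"; both are donkey pronouns co-varying with the restrictor.
Strong reading: for every (c,d,p) with showed(c,d,p), practised(p,d).
Restrictor triples: (c1,d1,p2)→practised(p2,d1) ✗  (c1,d2,p4)→practised(p4,d2) ✓  (c1,d2,p5)→practised(p5,d2) ✓  (c1,d4,p5)→practised(p5,d4) ✗  (c2,d1,p5)→practised(p5,d1) ✓  (c2,d3,p3)→practised(p3,d3) ✓  (c3,d1,p3)→practised(p3,d1) ✓  (c4,d2,p4)→practised(p4,d2) ✓  (c4,d3,p3)→practised(p3,d3) ✓  (c5,d2,p5)→practised(p5,d2) ✓
Counterexamples (restrictor triples failing the scope): 2.

2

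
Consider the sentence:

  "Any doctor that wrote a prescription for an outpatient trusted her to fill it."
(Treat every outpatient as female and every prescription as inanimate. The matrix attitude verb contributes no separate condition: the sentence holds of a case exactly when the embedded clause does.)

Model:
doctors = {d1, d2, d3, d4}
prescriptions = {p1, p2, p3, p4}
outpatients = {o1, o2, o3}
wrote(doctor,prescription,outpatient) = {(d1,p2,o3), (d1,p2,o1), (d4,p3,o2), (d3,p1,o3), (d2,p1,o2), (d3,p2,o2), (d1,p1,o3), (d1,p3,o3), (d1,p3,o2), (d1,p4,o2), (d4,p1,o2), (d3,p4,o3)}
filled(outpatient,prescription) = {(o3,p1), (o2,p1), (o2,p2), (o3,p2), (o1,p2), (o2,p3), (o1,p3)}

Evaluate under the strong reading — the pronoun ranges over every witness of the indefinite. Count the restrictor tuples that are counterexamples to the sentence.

"her" takes "an outpatient" as antecedent and "it" takes "a prescription"; both are donkey pronouns co-varying with the restrictor.
Strong reading: for every (d,p,o) with wrote(d,p,o), filled(o,p).
Restrictor triples: (d1,p1,o3)→filled(o3,p1) ✓  (d1,p2,o1)→filled(o1,p2) ✓  (d1,p2,o3)→filled(o3,p2) ✓  (d1,p3,o2)→filled(o2,p3) ✓  (d1,p3,o3)→filled(o3,p3) ✗  (d1,p4,o2)→filled(o2,p4) ✗  (d2,p1,o2)→filled(o2,p1) ✓  (d3,p1,o3)→filled(o3,p1) ✓  (d3,p2,o2)→filled(o2,p2) ✓  (d3,p4,o3)→filled(o3,p4) ✗  (d4,p1,o2)→filled(o2,p1) ✓  (d4,p3,o2)→filled(o2,p3) ✓
Counterexamples (restrictor triples failing the scope): 3.

3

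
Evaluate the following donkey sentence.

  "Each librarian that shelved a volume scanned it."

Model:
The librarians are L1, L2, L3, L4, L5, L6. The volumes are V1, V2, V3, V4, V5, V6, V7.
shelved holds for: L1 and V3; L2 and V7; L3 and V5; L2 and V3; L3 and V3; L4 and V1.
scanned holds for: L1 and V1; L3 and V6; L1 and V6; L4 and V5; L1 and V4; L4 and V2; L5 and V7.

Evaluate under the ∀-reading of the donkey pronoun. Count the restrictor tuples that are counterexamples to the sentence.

"it" takes "a volume" as antecedent — a donkey pronoun bound across the clause boundary.
Strong reading: for every (l,v) with shelved(l,v), scanned(l,v).
Restrictor pairs: (L1,V3) ✗  (L2,V3) ✗  (L2,V7) ✗  (L3,V3) ✗  (L3,V5) ✗  (L4,V1) ✗
Counterexamples (restrictor pairs failing the scope): 6.

6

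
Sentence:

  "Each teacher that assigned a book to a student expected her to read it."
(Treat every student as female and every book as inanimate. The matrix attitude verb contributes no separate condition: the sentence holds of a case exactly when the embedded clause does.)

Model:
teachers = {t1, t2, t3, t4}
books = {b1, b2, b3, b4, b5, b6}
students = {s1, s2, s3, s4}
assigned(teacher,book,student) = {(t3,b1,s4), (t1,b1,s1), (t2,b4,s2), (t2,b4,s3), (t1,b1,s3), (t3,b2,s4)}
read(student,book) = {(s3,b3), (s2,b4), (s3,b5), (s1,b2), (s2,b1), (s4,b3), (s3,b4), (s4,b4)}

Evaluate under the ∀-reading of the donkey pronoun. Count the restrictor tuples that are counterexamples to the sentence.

"her" takes "a student" as antecedent and "it" takes "a book"; both are donkey pronouns co-varying with the restrictor.
Strong reading: for every (t,b,s) with assigned(t,b,s), read(s,b).
Restrictor triples: (t1,b1,s1)→read(s1,b1) ✗  (t1,b1,s3)→read(s3,b1) ✗  (t2,b4,s2)→read(s2,b4) ✓  (t2,b4,s3)→read(s3,b4) ✓  (t3,b1,s4)→read(s4,b1) ✗  (t3,b2,s4)→read(s4,b2) ✗
Counterexamples (restrictor triples failing the scope): 4.

4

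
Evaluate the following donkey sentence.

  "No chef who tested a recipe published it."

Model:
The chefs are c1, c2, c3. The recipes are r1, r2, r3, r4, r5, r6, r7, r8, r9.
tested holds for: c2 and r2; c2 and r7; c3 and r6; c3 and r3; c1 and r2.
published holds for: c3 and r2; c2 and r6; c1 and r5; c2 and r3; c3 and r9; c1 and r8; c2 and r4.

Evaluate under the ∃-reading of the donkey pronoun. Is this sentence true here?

"it" takes "a recipe" as antecedent — a donkey pronoun bound across the clause boundary.
Truth condition: for no (c,r) with tested(c,r) does published(c,r) hold.
Restrictor pairs — does the scope hold? (c1,r2):fails  (c2,r2):fails  (c2,r7):fails  (c3,r3):fails  (c3,r6):fails
Scope holds for no restrictor pair, so the sentence is true.

True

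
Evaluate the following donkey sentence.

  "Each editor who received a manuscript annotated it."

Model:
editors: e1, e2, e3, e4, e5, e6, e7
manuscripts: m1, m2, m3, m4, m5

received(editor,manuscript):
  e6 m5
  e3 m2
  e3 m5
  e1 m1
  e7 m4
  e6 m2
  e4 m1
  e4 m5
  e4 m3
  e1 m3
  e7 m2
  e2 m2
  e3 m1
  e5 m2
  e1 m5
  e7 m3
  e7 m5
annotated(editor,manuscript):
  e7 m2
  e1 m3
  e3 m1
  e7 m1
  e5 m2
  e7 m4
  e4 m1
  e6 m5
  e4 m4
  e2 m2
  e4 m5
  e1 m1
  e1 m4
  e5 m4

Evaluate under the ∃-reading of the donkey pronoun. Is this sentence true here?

True

"it" takes "a manuscript" as antecedent — a donkey pronoun bound across the clause boundary.
Weak reading: every editor e with some received-manuscript has at least one received-manuscript m such that annotated(e,m).
Per editor: e1:✓  e2:✓  e3:✓  e4:✓  e5:✓  e6:✓  e7:✓
Every editor in the restrictor has a witness.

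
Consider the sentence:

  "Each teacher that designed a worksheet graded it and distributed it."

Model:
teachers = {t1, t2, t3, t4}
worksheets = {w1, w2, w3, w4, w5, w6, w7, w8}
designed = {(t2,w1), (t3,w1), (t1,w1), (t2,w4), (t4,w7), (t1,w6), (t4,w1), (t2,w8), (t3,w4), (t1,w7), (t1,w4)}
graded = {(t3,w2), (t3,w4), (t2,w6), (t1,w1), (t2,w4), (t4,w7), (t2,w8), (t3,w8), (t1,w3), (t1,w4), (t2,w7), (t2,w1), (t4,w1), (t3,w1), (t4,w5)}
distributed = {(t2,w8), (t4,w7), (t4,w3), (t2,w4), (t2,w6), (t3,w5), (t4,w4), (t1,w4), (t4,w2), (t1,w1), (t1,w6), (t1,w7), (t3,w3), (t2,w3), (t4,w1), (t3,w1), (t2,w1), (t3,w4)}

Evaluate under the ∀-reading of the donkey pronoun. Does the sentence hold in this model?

"it" takes "a worksheet" as antecedent — a donkey pronoun bound across the clause boundary.
Strong reading: for every (t,w) with designed(t,w), graded(t,w) ∧ distributed(t,w).
Restrictor pairs: (t1,w1) ✓  (t1,w4) ✓  (t1,w6) ✗  (t1,w7) ✗  (t2,w1) ✓  (t2,w4) ✓  (t2,w8) ✓  (t3,w1) ✓  (t3,w4) ✓  (t4,w1) ✓  (t4,w7) ✓
Counterexample: (t1,w6) is in designed but fails the scope.

False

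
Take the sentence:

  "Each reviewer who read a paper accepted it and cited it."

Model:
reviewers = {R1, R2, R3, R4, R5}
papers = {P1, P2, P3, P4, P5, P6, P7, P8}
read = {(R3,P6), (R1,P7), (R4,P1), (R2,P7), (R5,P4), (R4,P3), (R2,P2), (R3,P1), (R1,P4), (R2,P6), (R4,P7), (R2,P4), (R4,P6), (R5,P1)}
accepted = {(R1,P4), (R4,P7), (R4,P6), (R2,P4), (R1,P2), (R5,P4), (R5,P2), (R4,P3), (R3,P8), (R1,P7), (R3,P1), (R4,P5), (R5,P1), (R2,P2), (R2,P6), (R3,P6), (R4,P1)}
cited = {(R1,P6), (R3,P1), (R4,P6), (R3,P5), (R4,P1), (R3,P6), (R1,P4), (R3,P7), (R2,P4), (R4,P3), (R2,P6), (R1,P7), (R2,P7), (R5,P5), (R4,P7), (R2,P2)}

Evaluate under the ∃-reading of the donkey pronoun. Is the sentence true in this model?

"it" takes "a paper" as antecedent — a donkey pronoun bound across the clause boundary.
Weak reading: every reviewer r with some read-paper has at least one read-paper p such that accepted(r,p) ∧ cited(r,p).
Per reviewer: R1:✓  R2:✓  R3:✓  R4:✓  R5:✗
R5 has no witness among its read-papers.

False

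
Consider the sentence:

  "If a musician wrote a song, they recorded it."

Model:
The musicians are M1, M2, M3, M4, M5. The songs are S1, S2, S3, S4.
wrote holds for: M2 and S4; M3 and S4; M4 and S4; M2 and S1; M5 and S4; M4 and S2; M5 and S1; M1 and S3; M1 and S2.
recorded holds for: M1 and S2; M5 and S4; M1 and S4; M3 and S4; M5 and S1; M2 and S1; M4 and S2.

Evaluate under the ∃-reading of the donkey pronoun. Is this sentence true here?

"it" takes "a song" as antecedent — a donkey pronoun bound across the clause boundary.
Weak reading: every musician m with some wrote-song has at least one wrote-song s such that recorded(m,s).
Per musician: M1:✓  M2:✓  M3:✓  M4:✓  M5:✓
Every musician in the restrictor has a witness.

True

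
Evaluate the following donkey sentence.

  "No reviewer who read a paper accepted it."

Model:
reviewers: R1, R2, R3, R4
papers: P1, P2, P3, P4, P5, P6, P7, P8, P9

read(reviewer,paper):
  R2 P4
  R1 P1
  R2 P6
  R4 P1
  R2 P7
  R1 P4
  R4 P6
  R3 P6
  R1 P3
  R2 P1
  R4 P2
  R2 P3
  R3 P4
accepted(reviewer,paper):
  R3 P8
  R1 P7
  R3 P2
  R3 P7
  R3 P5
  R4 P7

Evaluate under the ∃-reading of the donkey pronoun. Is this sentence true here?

True

"it" takes "a paper" as antecedent — a donkey pronoun bound across the clause boundary.
Truth condition: for no (r,p) with read(r,p) does accepted(r,p) hold.
Restrictor pairs — does the scope hold? (R1,P1):fails  (R1,P3):fails  (R1,P4):fails  (R2,P1):fails  (R2,P3):fails  (R2,P4):fails  (R2,P6):fails  (R2,P7):fails  (R3,P4):fails  (R3,P6):fails  (R4,P1):fails  (R4,P2):fails  (R4,P6):fails
Scope holds for no restrictor pair, so the sentence is true.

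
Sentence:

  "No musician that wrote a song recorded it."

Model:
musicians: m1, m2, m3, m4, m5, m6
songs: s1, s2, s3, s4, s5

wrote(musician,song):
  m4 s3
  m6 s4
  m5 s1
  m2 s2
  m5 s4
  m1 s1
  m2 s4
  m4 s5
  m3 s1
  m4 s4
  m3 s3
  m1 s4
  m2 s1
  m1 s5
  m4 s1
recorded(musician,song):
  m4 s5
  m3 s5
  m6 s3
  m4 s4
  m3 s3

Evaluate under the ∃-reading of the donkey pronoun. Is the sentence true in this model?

False

"it" takes "a song" as antecedent — a donkey pronoun bound across the clause boundary.
Truth condition: for no (m,s) with wrote(m,s) does recorded(m,s) hold.
Restrictor pairs — does the scope hold? (m1,s1):fails  (m1,s4):fails  (m1,s5):fails  (m2,s1):fails  (m2,s2):fails  (m2,s4):fails  (m3,s1):fails  (m3,s3):holds  (m4,s1):fails  (m4,s3):fails  (m4,s4):holds  (m4,s5):holds  (m5,s1):fails  (m5,s4):fails  (m6,s4):fails
Scope holds for 3 pair(s), so the sentence is false.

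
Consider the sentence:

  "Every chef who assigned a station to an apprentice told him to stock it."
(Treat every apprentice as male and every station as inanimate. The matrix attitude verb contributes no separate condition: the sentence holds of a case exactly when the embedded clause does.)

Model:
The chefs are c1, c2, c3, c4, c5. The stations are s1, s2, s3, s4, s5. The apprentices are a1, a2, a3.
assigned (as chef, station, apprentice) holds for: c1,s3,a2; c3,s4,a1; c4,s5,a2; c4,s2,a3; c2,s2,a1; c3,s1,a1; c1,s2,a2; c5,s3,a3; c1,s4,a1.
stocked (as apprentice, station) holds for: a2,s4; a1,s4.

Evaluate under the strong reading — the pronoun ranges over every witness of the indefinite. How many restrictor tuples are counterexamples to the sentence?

7

"him" takes "an apprentice" as antecedent and "it" takes "a station"; both are donkey pronouns co-varying with the restrictor.
Strong reading: for every (c,s,a) with assigned(c,s,a), stocked(a,s).
Restrictor triples: (c1,s2,a2)→stocked(a2,s2) ✗  (c1,s3,a2)→stocked(a2,s3) ✗  (c1,s4,a1)→stocked(a1,s4) ✓  (c2,s2,a1)→stocked(a1,s2) ✗  (c3,s1,a1)→stocked(a1,s1) ✗  (c3,s4,a1)→stocked(a1,s4) ✓  (c4,s2,a3)→stocked(a3,s2) ✗  (c4,s5,a2)→stocked(a2,s5) ✗  (c5,s3,a3)→stocked(a3,s3) ✗
Counterexamples (restrictor triples failing the scope): 7.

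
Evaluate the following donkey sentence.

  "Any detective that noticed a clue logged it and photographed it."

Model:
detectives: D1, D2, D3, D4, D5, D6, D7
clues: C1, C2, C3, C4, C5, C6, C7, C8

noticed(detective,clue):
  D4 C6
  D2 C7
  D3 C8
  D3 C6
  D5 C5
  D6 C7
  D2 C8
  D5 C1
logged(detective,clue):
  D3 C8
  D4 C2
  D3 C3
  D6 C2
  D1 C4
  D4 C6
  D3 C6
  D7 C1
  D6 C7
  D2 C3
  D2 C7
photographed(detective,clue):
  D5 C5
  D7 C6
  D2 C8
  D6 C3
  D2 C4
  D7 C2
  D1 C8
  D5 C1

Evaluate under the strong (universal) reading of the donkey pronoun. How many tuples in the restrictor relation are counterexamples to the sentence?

8

"it" takes "a clue" as antecedent — a donkey pronoun bound across the clause boundary.
Strong reading: for every (d,c) with noticed(d,c), logged(d,c) ∧ photographed(d,c).
Restrictor pairs: (D2,C7) ✗  (D2,C8) ✗  (D3,C6) ✗  (D3,C8) ✗  (D4,C6) ✗  (D5,C1) ✗  (D5,C5) ✗  (D6,C7) ✗
Counterexamples (restrictor pairs failing the scope): 8.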